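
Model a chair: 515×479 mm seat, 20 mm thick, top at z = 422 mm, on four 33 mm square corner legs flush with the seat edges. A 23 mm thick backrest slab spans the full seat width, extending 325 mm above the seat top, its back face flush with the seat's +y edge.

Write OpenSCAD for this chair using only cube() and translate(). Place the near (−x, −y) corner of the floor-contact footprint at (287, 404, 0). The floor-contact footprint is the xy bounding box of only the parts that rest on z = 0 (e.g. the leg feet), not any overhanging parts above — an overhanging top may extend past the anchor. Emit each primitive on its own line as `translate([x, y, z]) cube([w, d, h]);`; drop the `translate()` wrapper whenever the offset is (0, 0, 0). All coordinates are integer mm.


translate([287, 404, 402]) cube([515, 479, 20]);
translate([287, 404, 0]) cube([33, 33, 402]);
translate([769, 404, 0]) cube([33, 33, 402]);
translate([287, 850, 0]) cube([33, 33, 402]);
translate([769, 850, 0]) cube([33, 33, 402]);
translate([287, 860, 422]) cube([515, 23, 325]);


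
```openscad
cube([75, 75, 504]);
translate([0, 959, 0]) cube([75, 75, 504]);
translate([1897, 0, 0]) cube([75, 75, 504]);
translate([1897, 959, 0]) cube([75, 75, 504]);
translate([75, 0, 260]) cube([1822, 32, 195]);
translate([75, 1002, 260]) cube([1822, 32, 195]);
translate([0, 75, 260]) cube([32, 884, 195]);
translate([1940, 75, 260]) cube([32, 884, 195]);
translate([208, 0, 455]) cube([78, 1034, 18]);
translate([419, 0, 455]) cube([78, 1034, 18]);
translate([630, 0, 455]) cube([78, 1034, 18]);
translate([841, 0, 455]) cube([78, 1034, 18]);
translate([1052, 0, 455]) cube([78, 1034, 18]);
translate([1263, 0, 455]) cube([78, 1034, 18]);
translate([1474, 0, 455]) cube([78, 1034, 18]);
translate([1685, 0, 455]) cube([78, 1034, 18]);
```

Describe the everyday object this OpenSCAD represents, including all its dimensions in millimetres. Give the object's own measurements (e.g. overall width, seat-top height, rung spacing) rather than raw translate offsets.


A bed frame 1972 mm long (x) by 1034 mm wide (y). Four 75×75 mm corner posts, 504 mm tall, at the corners of the footprint. Four rails of 32 mm thickness and 195 mm height run between adjacent posts with their undersides at z = 260 mm, their outer faces flush with the outside of the frame (the two x-running rails run between the posts' inner faces; the two y-running rails run between the posts' inner faces). 8 slats, each 78 mm wide (x) and 18 mm thick, lie across the top of the two x-running rails, running the full 1034 mm width of the frame in y; along x they sit between the end posts with a 133 mm gap after the −x posts and between neighbouring slats, leaving 134 mm before the +x posts.


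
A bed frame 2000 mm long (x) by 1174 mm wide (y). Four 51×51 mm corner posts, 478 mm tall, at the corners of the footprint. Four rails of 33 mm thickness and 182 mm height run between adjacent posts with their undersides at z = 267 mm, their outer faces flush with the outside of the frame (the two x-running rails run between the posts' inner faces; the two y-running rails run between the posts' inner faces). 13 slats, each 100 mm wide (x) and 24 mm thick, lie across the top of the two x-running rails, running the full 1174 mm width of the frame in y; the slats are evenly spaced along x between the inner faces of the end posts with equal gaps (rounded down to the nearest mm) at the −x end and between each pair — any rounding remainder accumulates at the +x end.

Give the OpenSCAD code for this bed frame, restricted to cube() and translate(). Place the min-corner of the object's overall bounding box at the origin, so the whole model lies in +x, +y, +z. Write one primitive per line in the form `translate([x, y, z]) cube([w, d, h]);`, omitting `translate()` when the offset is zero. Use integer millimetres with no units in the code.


// slat z = rail_z + rail_h = 267 + 182 = 449
// slat gap = ⌊(1898 − 13·100) / 14⌋ = 42
cube([51, 51, 478]);
translate([0, 1123, 0]) cube([51, 51, 478]);
translate([1949, 0, 0]) cube([51, 51, 478]);
translate([1949, 1123, 0]) cube([51, 51, 478]);
translate([51, 0, 267]) cube([1898, 33, 182]);
translate([51, 1141, 267]) cube([1898, 33, 182]);
translate([0, 51, 267]) cube([33, 1072, 182]);
translate([1967, 51, 267]) cube([33, 1072, 182]);
translate([93, 0, 449]) cube([100, 1174, 24]);
translate([235, 0, 449]) cube([100, 1174, 24]);
translate([377, 0, 449]) cube([100, 1174, 24]);
translate([519, 0, 449]) cube([100, 1174, 24]);
translate([661, 0, 449]) cube([100, 1174, 24]);
translate([803, 0, 449]) cube([100, 1174, 24]);
translate([945, 0, 449]) cube([100, 1174, 24]);
translate([1087, 0, 449]) cube([100, 1174, 24]);
translate([1229, 0, 449]) cube([100, 1174, 24]);
translate([1371, 0, 449]) cube([100, 1174, 24]);
translate([1513, 0, 449]) cube([100, 1174, 24]);
translate([1655, 0, 449]) cube([100, 1174, 24]);
translate([1797, 0, 449]) cube([100, 1174, 24]);


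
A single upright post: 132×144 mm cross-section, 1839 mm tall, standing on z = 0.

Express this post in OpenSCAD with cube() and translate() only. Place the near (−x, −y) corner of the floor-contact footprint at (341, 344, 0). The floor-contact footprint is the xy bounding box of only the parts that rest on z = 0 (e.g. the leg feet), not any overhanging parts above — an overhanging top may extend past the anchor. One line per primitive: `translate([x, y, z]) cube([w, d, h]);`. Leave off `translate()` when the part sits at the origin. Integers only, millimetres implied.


translate([341, 344, 0]) cube([132, 144, 1839]);


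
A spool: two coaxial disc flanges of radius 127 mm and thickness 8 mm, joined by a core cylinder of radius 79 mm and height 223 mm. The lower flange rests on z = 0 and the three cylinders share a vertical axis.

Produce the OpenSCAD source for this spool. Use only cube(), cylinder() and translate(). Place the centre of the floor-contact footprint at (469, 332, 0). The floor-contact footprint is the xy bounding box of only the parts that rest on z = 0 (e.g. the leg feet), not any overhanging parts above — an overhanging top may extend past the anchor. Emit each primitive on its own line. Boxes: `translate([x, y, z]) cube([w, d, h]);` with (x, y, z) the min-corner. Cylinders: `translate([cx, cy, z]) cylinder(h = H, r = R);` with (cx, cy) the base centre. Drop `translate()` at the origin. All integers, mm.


translate([469, 332, 0]) cylinder(h = 8, r = 127);
translate([469, 332, 8]) cylinder(h = 223, r = 79);
translate([469, 332, 231]) cylinder(h = 8, r = 127);


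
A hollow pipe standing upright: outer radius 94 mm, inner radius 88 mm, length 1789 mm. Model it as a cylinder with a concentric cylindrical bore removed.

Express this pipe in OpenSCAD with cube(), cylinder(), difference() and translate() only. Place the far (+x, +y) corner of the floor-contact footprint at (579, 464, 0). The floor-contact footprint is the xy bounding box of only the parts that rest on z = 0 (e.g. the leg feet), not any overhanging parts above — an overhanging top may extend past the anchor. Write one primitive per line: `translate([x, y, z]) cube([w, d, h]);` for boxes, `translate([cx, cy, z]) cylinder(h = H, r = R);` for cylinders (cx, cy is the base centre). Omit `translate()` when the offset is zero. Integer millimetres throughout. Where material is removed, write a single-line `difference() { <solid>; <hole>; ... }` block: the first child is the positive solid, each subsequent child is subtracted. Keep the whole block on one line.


difference() { translate([485, 370, 0]) cylinder(h = 1789, r = 94); translate([485, 370, 0]) cylinder(h = 1789, r = 88); }


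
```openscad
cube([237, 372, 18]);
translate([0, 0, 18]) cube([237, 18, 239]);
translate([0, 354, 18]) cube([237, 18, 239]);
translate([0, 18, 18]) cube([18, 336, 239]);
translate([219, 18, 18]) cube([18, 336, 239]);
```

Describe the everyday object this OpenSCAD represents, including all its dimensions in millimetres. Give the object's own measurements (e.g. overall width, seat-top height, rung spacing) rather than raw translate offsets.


An open-topped rectangular box: outside dimensions 237×372×257 mm, with a uniform wall and base thickness of 18 mm. The base is a full 237×372 slab on the floor; four walls sit on top of the base. The front and back walls (the −y and +y sides) span the full width; the two side walls fit between them.


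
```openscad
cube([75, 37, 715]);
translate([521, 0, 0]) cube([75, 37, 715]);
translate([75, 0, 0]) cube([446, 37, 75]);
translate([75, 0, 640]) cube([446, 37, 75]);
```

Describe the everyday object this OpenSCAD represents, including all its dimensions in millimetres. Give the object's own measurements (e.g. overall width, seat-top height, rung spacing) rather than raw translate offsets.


A rectangular picture frame lying in the x–z plane (depth along y). The opening is 446 mm wide (x) by 565 mm tall (z), surrounded by a border 75 mm wide on all four sides. The frame is 37 mm deep and is made of two full-height vertical stiles with two horizontal rails fitted between them.


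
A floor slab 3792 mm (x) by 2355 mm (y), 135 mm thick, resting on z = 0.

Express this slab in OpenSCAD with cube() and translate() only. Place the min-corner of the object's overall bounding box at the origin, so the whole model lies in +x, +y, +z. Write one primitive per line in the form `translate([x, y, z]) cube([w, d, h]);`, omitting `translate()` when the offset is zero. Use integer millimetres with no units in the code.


cube([3792, 2355, 135]);


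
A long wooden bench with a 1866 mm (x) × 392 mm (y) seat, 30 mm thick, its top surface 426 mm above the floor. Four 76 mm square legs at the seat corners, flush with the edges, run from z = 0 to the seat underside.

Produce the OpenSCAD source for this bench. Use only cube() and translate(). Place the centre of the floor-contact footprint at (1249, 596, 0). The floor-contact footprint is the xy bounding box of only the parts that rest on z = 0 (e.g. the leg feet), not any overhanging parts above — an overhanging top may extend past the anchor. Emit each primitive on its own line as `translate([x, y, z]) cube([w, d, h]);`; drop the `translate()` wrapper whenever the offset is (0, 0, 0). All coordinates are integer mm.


translate([316, 400, 396]) cube([1866, 392, 30]);
translate([316, 400, 0]) cube([76, 76, 396]);
translate([316, 716, 0]) cube([76, 76, 396]);
translate([2106, 400, 0]) cube([76, 76, 396]);
translate([2106, 716, 0]) cube([76, 76, 396]);


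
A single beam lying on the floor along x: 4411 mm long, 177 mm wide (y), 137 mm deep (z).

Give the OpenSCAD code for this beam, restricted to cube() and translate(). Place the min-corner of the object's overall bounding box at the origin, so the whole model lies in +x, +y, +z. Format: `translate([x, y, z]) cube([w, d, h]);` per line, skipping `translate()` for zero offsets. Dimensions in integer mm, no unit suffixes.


cube([4411, 177, 137]);


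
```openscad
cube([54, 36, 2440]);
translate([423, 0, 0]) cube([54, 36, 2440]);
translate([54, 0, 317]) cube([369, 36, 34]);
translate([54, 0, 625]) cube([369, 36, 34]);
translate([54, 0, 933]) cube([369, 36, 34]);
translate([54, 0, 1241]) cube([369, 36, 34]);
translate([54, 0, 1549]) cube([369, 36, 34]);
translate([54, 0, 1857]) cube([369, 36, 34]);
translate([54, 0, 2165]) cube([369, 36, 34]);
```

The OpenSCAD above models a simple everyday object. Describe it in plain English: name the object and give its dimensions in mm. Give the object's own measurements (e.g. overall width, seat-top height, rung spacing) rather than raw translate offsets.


A straight ladder. Two 54×36 mm vertical rails, 2440 mm tall, stand 477 mm apart (outside-to-outside) with their front faces coplanar on the −y side. 7 rungs, each 36 mm deep and 34 mm tall, span between the inner faces of the rails, front faces flush with the rails. The lowest rung's underside is at z = 317 mm and rungs are spaced 308 mm apart (underside to underside).


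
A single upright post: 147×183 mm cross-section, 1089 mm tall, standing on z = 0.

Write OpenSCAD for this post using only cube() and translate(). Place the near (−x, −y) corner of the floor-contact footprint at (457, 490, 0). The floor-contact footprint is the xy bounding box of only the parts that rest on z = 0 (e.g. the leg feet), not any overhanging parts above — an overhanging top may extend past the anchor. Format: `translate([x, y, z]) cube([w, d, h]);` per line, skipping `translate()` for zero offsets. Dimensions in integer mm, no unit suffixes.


translate([457, 490, 0]) cube([147, 183, 1089]);


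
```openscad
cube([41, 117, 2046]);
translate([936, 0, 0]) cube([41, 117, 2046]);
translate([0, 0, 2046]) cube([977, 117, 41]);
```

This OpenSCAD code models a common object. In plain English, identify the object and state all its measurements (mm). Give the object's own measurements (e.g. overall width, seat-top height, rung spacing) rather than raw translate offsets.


A door frame. The clear opening is 895 mm wide and 2046 mm high. Two 41 mm wide jambs, 117 mm deep, stand either side of the opening from the floor to the top of the opening. A 41 mm thick head sits across the top of both jambs, spanning the full outside width of the frame.


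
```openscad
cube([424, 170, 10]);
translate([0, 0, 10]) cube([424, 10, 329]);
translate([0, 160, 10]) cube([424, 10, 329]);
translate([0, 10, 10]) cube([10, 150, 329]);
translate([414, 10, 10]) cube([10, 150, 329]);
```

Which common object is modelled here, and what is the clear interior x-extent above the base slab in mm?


An open box. The internal width is 404 mm.

A 424×170 base slab with four walls standing on it — an open box. The base is 424 mm wide and the walls are 10 mm thick, so the internal width is 424 − 2 × 10 = 404 mm.


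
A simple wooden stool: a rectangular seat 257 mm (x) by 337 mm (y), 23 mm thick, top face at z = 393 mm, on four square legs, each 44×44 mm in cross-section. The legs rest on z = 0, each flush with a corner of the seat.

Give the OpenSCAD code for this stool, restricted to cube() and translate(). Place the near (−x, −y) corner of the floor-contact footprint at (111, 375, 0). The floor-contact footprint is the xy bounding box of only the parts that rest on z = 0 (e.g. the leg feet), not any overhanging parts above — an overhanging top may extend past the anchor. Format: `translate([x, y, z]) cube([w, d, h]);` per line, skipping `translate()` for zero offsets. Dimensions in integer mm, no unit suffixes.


// leg_h = 393 - 23 = 370
translate([111, 375, 370]) cube([257, 337, 23]);
translate([111, 375, 0]) cube([44, 44, 370]);
translate([324, 375, 0]) cube([44, 44, 370]);
translate([111, 668, 0]) cube([44, 44, 370]);
translate([324, 668, 0]) cube([44, 44, 370]);


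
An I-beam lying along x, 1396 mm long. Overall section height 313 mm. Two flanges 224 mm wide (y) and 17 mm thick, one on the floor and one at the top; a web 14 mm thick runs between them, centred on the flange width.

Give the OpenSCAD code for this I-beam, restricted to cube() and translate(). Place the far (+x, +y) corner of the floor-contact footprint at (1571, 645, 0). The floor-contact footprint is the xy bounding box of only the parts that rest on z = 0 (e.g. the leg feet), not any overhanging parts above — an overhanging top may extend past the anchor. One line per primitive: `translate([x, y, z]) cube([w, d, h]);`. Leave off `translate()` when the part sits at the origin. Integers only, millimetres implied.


translate([175, 421, 0]) cube([1396, 224, 17]);
translate([175, 526, 17]) cube([1396, 14, 279]);
translate([175, 421, 296]) cube([1396, 224, 17]);


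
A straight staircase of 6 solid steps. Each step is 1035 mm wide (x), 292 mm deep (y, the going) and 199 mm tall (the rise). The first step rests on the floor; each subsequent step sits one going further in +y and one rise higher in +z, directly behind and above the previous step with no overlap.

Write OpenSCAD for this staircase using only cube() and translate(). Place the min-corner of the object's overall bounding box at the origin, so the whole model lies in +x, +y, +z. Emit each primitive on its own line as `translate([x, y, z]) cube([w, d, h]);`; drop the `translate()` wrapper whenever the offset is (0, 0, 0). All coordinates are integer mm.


cube([1035, 292, 199]);
translate([0, 292, 199]) cube([1035, 292, 199]);
translate([0, 584, 398]) cube([1035, 292, 199]);
translate([0, 876, 597]) cube([1035, 292, 199]);
translate([0, 1168, 796]) cube([1035, 292, 199]);
translate([0, 1460, 995]) cube([1035, 292, 199]);


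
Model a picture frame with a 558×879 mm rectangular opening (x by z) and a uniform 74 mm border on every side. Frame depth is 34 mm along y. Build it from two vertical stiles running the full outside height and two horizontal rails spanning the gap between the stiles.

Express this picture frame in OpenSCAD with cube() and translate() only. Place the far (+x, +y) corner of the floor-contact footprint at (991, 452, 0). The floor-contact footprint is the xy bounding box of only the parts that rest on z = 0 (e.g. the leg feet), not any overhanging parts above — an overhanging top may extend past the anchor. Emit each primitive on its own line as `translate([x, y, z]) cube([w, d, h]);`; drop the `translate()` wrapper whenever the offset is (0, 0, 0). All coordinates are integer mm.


translate([285, 418, 0]) cube([74, 34, 1027]);
translate([917, 418, 0]) cube([74, 34, 1027]);
translate([359, 418, 0]) cube([558, 34, 74]);
translate([359, 418, 953]) cube([558, 34, 74]);


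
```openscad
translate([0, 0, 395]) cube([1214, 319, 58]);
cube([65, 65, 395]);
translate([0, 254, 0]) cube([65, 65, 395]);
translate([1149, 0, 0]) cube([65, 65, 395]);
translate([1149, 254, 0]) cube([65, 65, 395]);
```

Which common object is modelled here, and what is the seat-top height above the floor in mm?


A bench. The seat-top height is 453 mm.

A long slab on four corner posts — a bench. The slab sits at z = 395 with thickness 58, so the top is 395 + 58 = 453 mm.


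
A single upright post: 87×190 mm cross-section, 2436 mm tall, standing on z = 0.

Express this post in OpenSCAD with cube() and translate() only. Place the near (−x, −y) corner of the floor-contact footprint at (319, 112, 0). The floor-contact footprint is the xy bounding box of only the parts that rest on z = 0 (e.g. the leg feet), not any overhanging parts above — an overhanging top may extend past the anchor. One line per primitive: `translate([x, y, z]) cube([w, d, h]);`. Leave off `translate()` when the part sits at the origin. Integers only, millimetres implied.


translate([319, 112, 0]) cube([87, 190, 2436]);


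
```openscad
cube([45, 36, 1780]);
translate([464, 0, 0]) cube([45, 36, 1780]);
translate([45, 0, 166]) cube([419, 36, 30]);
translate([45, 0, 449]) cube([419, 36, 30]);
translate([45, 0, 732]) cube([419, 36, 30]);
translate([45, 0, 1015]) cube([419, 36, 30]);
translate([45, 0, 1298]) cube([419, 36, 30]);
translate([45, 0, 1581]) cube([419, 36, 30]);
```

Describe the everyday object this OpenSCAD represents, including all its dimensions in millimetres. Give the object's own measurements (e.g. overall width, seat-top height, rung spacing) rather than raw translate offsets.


A straight ladder. Two 45×36 mm vertical rails, 1780 mm tall, stand 509 mm apart (outside-to-outside) with their front faces coplanar on the −y side. 6 rungs, each 36 mm deep and 30 mm tall, span between the inner faces of the rails, front faces flush with the rails. The lowest rung's underside is at z = 166 mm and rungs are spaced 283 mm apart (underside to underside).


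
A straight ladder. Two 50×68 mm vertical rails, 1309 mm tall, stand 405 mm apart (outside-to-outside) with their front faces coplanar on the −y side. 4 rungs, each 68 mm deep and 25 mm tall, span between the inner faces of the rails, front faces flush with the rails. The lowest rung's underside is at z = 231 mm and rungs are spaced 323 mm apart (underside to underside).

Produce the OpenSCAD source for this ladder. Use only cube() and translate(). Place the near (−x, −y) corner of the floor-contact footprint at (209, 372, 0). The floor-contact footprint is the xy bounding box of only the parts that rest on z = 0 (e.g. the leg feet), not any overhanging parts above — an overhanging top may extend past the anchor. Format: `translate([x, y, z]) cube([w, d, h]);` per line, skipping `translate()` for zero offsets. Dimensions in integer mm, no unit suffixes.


translate([209, 372, 0]) cube([50, 68, 1309]);
translate([564, 372, 0]) cube([50, 68, 1309]);
translate([259, 372, 231]) cube([305, 68, 25]);
translate([259, 372, 554]) cube([305, 68, 25]);
translate([259, 372, 877]) cube([305, 68, 25]);
translate([259, 372, 1200]) cube([305, 68, 25]);


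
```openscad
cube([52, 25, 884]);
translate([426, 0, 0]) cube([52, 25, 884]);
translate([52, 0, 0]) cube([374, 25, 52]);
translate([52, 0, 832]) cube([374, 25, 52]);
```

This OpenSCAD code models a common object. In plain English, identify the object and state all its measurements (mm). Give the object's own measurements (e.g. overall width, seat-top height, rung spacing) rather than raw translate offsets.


A rectangular picture frame lying in the x–z plane (depth along y). The opening is 374 mm wide (x) by 780 mm tall (z), surrounded by a border 52 mm wide on all four sides. The frame is 25 mm deep and is made of two full-height vertical stiles with two horizontal rails fitted between them.


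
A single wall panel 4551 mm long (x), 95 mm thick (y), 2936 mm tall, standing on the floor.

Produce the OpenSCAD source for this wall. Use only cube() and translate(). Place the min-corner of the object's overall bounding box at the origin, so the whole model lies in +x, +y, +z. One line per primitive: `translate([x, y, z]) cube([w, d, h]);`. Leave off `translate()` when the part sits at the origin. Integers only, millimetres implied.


cube([4551, 95, 2936]);


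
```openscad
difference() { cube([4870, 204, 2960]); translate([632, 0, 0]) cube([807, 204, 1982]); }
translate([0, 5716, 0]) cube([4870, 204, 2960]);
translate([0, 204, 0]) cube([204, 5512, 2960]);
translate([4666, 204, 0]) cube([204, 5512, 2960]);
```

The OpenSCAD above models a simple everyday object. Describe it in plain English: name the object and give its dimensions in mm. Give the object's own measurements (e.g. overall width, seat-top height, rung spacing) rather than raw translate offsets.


A single room: four walls, each 2960 mm tall and 204 mm thick, enclosing an outside footprint 4870×5920 mm (x × y), no floor or roof. The front and back walls (−y and +y sides) run the full x-width; the side walls fit between their inner faces. A door opening 807 mm wide and 1982 mm tall is cut through the front wall from the floor up, its −x edge 632 mm from the wall's −x end.


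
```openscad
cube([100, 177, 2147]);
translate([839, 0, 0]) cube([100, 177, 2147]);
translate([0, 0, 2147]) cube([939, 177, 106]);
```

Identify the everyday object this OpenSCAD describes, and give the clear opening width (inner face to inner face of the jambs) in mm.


A door frame. The clear opening width is 739 mm.

Two 2147 mm tall posts with a header on top — a door frame. The left jamb is 100 mm wide at x = 0; the right jamb starts at x = 839. The clear opening is 839 − 100 = 739 mm.


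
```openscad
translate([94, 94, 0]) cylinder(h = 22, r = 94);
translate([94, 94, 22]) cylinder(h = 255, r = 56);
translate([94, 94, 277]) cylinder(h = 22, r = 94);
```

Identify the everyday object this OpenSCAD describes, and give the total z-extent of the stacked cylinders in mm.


A spool. The overall height is 299 mm.

Three coaxial cylinders, large–small–large — a spool. Two 22 mm flanges and a 255 mm core give 22 + 255 + 22 = 299 mm.


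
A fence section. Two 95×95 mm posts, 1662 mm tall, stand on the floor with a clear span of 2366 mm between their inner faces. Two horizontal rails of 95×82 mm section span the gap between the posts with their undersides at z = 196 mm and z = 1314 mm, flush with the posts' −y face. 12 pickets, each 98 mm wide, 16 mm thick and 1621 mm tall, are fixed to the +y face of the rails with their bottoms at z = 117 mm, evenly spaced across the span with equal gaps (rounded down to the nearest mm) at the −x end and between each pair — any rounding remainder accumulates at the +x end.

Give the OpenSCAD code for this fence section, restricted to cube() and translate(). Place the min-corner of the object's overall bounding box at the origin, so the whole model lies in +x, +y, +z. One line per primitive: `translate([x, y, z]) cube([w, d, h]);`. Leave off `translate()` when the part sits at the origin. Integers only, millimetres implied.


cube([95, 95, 1662]);
translate([2461, 0, 0]) cube([95, 95, 1662]);
translate([95, 0, 196]) cube([2366, 95, 82]);
translate([95, 0, 1314]) cube([2366, 95, 82]);
translate([186, 95, 117]) cube([98, 16, 1621]);
translate([375, 95, 117]) cube([98, 16, 1621]);
translate([564, 95, 117]) cube([98, 16, 1621]);
translate([753, 95, 117]) cube([98, 16, 1621]);
translate([942, 95, 117]) cube([98, 16, 1621]);
translate([1131, 95, 117]) cube([98, 16, 1621]);
translate([1320, 95, 117]) cube([98, 16, 1621]);
translate([1509, 95, 117]) cube([98, 16, 1621]);
translate([1698, 95, 117]) cube([98, 16, 1621]);
translate([1887, 95, 117]) cube([98, 16, 1621]);
translate([2076, 95, 117]) cube([98, 16, 1621]);
translate([2265, 95, 117]) cube([98, 16, 1621]);


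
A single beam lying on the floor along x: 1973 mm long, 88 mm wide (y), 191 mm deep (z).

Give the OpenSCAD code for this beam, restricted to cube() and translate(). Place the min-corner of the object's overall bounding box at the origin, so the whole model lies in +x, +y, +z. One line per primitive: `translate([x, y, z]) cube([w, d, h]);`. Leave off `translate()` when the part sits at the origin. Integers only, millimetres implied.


cube([1973, 88, 191]);


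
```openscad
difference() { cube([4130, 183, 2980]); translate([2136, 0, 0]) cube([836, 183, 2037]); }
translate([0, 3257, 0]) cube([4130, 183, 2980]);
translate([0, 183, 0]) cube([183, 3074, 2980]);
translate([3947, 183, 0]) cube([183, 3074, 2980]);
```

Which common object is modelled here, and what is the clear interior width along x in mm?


A single room. The interior width is 3764 mm.

Four walls enclosing a rectangle with a door in the front wall — a room. Outside width 4130 minus two 183 mm walls gives 3764 mm.


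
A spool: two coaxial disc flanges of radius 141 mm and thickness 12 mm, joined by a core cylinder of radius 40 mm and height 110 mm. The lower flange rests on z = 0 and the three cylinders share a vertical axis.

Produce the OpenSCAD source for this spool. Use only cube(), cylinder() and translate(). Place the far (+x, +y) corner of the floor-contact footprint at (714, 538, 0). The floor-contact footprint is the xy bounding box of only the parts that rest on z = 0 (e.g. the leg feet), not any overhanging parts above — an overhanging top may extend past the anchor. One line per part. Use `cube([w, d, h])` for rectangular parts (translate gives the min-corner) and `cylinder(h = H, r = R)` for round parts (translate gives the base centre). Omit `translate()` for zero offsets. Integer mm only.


translate([573, 397, 0]) cylinder(h = 12, r = 141);
translate([573, 397, 12]) cylinder(h = 110, r = 40);
translate([573, 397, 122]) cylinder(h = 12, r = 141);


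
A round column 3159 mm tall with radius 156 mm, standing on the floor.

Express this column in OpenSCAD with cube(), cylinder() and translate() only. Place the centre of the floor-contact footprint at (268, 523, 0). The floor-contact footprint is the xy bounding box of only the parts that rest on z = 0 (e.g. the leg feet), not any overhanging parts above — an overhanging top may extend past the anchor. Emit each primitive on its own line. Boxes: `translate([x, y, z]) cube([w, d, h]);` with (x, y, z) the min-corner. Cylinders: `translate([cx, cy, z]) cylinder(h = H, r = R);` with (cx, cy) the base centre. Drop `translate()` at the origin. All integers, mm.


translate([268, 523, 0]) cylinder(h = 3159, r = 156);


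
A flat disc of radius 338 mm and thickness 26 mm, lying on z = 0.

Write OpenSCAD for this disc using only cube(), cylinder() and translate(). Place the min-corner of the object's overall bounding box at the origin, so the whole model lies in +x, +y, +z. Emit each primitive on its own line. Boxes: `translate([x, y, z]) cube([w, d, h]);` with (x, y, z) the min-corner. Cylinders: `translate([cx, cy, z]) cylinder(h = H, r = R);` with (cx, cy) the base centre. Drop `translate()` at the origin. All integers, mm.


translate([338, 338, 0]) cylinder(h = 26, r = 338);


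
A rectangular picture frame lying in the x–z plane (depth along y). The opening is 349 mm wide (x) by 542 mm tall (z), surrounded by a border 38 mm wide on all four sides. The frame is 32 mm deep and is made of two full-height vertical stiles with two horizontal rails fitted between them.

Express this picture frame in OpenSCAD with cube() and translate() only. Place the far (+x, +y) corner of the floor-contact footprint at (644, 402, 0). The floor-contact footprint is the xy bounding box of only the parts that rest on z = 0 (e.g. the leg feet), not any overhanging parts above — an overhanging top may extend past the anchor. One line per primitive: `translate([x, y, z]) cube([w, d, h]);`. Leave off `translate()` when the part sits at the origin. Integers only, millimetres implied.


translate([219, 370, 0]) cube([38, 32, 618]);
translate([606, 370, 0]) cube([38, 32, 618]);
translate([257, 370, 0]) cube([349, 32, 38]);
translate([257, 370, 580]) cube([349, 32, 38]);


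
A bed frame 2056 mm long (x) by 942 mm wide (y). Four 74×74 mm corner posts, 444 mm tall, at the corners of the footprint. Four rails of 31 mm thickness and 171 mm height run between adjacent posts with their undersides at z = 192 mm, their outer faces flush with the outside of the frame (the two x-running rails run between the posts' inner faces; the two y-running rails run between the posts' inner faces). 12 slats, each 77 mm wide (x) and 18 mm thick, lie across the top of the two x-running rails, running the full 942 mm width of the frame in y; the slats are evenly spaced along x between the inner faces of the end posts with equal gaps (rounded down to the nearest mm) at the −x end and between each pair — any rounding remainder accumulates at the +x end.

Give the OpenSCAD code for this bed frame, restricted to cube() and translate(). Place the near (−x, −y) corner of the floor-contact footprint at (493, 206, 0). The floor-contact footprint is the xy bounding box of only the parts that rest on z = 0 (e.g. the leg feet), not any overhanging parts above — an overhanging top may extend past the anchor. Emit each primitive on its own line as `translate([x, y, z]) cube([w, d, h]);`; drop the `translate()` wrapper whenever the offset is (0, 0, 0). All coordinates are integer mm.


translate([493, 206, 0]) cube([74, 74, 444]);
translate([493, 1074, 0]) cube([74, 74, 444]);
translate([2475, 206, 0]) cube([74, 74, 444]);
translate([2475, 1074, 0]) cube([74, 74, 444]);
translate([567, 206, 192]) cube([1908, 31, 171]);
translate([567, 1117, 192]) cube([1908, 31, 171]);
translate([493, 280, 192]) cube([31, 794, 171]);
translate([2518, 280, 192]) cube([31, 794, 171]);
translate([642, 206, 363]) cube([77, 942, 18]);
translate([794, 206, 363]) cube([77, 942, 18]);
translate([946, 206, 363]) cube([77, 942, 18]);
translate([1098, 206, 363]) cube([77, 942, 18]);
translate([1250, 206, 363]) cube([77, 942, 18]);
translate([1402, 206, 363]) cube([77, 942, 18]);
translate([1554, 206, 363]) cube([77, 942, 18]);
translate([1706, 206, 363]) cube([77, 942, 18]);
translate([1858, 206, 363]) cube([77, 942, 18]);
translate([2010, 206, 363]) cube([77, 942, 18]);
translate([2162, 206, 363]) cube([77, 942, 18]);
translate([2314, 206, 363]) cube([77, 942, 18]);


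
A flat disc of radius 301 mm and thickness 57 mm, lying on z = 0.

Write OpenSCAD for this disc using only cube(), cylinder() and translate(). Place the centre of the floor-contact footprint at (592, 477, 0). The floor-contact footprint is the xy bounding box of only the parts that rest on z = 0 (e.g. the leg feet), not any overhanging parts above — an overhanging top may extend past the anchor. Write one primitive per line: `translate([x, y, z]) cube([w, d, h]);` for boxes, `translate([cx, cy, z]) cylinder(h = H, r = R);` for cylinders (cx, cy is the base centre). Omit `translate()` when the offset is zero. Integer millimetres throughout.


translate([592, 477, 0]) cylinder(h = 57, r = 301);


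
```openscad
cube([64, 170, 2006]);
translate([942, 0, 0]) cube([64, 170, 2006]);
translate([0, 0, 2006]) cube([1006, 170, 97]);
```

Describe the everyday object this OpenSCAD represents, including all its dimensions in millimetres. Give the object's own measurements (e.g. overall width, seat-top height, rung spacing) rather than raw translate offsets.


A door frame. The clear opening is 878 mm wide and 2006 mm high. Two 64 mm wide jambs, 170 mm deep, stand either side of the opening from the floor to the top of the opening. A 97 mm thick head sits across the top of both jambs, spanning the full outside width of the frame.


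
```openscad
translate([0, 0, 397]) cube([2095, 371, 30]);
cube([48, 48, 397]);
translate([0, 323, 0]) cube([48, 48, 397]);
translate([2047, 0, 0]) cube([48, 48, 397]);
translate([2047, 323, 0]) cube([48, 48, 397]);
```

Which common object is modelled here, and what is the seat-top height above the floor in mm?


A bench. The seat-top height is 427 mm.

A long slab on four corner posts — a bench. The slab sits at z = 397 with thickness 30, so the top is 397 + 30 = 427 mm.


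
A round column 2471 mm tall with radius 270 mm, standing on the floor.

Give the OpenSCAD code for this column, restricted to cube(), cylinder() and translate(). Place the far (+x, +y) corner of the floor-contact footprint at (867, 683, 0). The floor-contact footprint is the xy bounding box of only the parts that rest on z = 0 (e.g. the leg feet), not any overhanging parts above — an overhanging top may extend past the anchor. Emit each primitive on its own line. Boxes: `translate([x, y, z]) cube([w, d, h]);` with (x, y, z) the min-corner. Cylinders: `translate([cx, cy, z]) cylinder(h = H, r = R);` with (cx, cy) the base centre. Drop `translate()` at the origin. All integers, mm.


translate([597, 413, 0]) cylinder(h = 2471, r = 270);


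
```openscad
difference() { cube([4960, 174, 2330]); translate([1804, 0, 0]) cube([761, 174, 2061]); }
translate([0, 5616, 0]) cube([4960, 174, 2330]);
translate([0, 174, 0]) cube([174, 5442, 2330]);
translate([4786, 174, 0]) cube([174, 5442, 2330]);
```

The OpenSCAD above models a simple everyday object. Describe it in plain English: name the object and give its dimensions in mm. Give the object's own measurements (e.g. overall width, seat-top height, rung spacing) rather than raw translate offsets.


A single room: four walls, each 2330 mm tall and 174 mm thick, enclosing an outside footprint 4960×5790 mm (x × y), no floor or roof. The front and back walls (−y and +y sides) run the full x-width; the side walls fit between their inner faces. A door opening 761 mm wide and 2061 mm tall is cut through the front wall from the floor up, its −x edge 1804 mm from the wall's −x end.


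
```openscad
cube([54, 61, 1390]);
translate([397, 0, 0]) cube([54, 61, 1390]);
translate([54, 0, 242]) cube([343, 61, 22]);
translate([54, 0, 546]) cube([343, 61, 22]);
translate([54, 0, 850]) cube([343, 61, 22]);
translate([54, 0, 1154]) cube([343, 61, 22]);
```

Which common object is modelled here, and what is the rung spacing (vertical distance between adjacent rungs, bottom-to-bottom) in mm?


A ladder. The rung spacing is 304 mm.

Two tall 54×61 posts with 4 short bars between them — a ladder. Adjacent rungs sit at z = 242 and z = 546, so the spacing is 546 − 242 = 304 mm.


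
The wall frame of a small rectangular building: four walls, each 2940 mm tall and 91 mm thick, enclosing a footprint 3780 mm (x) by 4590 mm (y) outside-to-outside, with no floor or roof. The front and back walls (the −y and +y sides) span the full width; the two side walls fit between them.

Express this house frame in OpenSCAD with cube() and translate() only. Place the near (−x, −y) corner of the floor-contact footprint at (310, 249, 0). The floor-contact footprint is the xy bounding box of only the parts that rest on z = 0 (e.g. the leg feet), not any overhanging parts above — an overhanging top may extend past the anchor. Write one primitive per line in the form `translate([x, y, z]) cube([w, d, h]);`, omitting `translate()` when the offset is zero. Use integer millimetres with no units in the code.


translate([310, 249, 0]) cube([3780, 91, 2940]);
translate([310, 4748, 0]) cube([3780, 91, 2940]);
translate([310, 340, 0]) cube([91, 4408, 2940]);
translate([3999, 340, 0]) cube([91, 4408, 2940]);


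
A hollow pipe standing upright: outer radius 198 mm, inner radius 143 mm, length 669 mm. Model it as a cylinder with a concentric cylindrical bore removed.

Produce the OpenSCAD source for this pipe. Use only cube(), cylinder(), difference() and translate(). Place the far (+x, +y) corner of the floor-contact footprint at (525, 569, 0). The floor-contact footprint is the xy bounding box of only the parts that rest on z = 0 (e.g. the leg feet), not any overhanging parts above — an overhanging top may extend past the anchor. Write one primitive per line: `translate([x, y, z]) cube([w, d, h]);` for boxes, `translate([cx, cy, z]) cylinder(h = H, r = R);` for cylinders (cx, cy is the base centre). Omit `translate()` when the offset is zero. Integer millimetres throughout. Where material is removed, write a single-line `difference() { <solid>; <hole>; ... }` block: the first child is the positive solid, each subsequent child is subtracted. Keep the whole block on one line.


difference() { translate([327, 371, 0]) cylinder(h = 669, r = 198); translate([327, 371, 0]) cylinder(h = 669, r = 143); }


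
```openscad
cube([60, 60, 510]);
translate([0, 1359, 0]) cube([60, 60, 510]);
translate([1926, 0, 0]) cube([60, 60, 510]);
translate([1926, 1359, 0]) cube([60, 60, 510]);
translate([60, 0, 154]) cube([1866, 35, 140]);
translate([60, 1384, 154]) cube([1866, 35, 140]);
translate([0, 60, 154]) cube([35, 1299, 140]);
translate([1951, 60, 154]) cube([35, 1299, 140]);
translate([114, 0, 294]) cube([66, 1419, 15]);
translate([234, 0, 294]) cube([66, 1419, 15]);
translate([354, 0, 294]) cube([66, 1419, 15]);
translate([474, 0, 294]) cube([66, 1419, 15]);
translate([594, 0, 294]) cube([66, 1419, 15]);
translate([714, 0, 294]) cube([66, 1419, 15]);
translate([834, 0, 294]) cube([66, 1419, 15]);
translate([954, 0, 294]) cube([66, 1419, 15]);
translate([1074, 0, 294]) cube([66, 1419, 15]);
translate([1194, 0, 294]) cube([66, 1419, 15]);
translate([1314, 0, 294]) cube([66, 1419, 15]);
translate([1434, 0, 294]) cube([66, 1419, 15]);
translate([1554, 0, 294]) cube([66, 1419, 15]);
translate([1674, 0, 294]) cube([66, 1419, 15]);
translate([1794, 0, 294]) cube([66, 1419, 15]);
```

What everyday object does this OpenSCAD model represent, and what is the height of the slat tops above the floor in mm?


A bed frame. The slat-top height is 309 mm.

Four posts, four rails, and a row of slats — a bed frame. Slats sit on the rails at z = 154 + 140 = 294; with slat thickness 15, the top is 309 mm.


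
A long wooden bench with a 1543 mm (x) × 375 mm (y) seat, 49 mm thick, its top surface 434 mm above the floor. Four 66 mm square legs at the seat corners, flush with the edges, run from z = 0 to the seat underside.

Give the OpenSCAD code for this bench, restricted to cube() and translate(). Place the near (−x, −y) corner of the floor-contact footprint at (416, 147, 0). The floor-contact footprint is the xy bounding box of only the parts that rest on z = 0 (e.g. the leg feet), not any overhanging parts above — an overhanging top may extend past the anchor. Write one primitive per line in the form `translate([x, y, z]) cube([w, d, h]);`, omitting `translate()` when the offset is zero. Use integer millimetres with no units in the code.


translate([416, 147, 385]) cube([1543, 375, 49]);
translate([416, 147, 0]) cube([66, 66, 385]);
translate([416, 456, 0]) cube([66, 66, 385]);
translate([1893, 147, 0]) cube([66, 66, 385]);
translate([1893, 456, 0]) cube([66, 66, 385]);
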